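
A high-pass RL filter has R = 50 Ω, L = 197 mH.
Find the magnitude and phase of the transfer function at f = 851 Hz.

Step 1 — Angular frequency: ω = 2π·851 = 5347 rad/s.
Step 2 — Transfer function: H(jω) = jωL/(R + jωL).
Step 3 — Numerator jωL = j·1053; denominator R + jωL = 50 + j1053.
Step 4 — H = 0.9978 + j0.04736.
Step 5 — Magnitude: |H| = 0.9989 (-0.0 dB); phase: φ = 2.7°.

|H| = 0.9989 (-0.0 dB), φ = 2.7°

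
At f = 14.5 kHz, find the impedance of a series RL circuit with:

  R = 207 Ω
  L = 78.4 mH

Step 1 — Angular frequency: ω = 2π·f = 2π·1.45e+04 = 9.111e+04 rad/s.
Step 2 — Component impedances:
  R: Z = R = 207 Ω
  L: Z = jωL = j·9.111e+04·0.0784 = 0 + j7143 Ω
Step 3 — Series combination: Z_total = R + L = 207 + j7143 Ω = 7146∠88.3° Ω.

Z = 207 + j7143 Ω = 7146∠88.3° Ω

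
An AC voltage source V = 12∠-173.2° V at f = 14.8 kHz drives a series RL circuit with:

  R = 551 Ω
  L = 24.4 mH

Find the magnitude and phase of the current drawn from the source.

Step 1 — Angular frequency: ω = 2π·f = 2π·1.48e+04 = 9.299e+04 rad/s.
Step 2 — Component impedances:
  R: Z = R = 551 Ω
  L: Z = jωL = j·9.299e+04·0.0244 = 0 + j2269 Ω
Step 3 — Series combination: Z_total = R + L = 551 + j2269 Ω = 2335∠76.4° Ω.
Step 4 — Source phasor: V = 12∠-173.2° V = -11.92 - j1.421 V.
Step 5 — Ohm's law: I = V / Z_total = (-11.92 - j1.421) / (551 + j2269) = -0.001796 + j0.004815 A.
Step 6 — Convert to polar: |I| = 0.005139 A, ∠I = 110.4°.

I = 0.005139∠110.4° A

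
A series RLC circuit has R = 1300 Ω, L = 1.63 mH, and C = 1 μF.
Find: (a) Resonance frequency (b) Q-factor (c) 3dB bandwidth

Step 1 — Resonance: ω₀ = 1/√(LC) = 1/√(0.00163·1e-06) = 2.477e+04 rad/s.
Step 2 — f₀ = ω₀/(2π) = 3942 Hz.
Step 3 — Series Q: Q = ω₀L/R = 2.477e+04·0.00163/1300 = 0.03106.
Step 4 — Bandwidth: Δω = ω₀/Q = 7.975e+05 rad/s; BW = Δω/(2π) = 1.269e+05 Hz.

(a) f₀ = 3942 Hz  (b) Q = 0.03106  (c) BW = 1.269e+05 Hz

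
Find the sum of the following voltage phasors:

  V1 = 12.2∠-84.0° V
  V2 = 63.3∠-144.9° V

Step 1 — Convert each phasor to rectangular form:
  V1 = 12.2·(cos(-84.0°) + j·sin(-84.0°)) = 1.275 - j12.13 V
  V2 = 63.3·(cos(-144.9°) + j·sin(-144.9°)) = -51.79 - j36.4 V
Step 2 — Sum components: V_total = -50.51 - j48.53 V.
Step 3 — Convert to polar: |V_total| = 70.05 V, ∠V_total = -136.1°.

V_total = 70.05∠-136.1° V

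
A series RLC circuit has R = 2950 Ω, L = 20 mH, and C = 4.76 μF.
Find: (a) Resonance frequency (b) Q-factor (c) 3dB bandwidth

Step 1 — Resonance condition Im(Z)=0 gives ω₀ = 1/√(LC).
Step 2 — ω₀ = 1/√(0.02·4.76e-06) = 3241 rad/s.
Step 3 — f₀ = ω₀/(2π) = 515.8 Hz.
Step 4 — Series Q: Q = ω₀L/R = 3241·0.02/2950 = 0.02197.
Step 5 — 3dB bandwidth: Δω = ω₀/Q = 1.475e+05 rad/s; BW = Δω/(2π) = 2.348e+04 Hz.

(a) f₀ = 515.8 Hz  (b) Q = 0.02197  (c) BW = 2.348e+04 Hz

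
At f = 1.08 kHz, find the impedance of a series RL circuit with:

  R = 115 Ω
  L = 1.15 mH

Step 1 — Angular frequency: ω = 2π·f = 2π·1080 = 6786 rad/s.
Step 2 — Component impedances:
  R: Z = R = 115 Ω
  L: Z = jωL = j·6786·0.00115 = 0 + j7.804 Ω
Step 3 — Series combination: Z_total = R + L = 115 + j7.804 Ω = 115.3∠3.9° Ω.

Z = 115 + j7.804 Ω = 115.3∠3.9° Ω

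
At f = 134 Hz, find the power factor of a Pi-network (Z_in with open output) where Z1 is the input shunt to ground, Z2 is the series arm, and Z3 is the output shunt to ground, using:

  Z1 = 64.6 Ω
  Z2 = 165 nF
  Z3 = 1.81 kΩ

Step 1 — Angular frequency: ω = 2π·f = 2π·134 = 841.9 rad/s.
Step 2 — Component impedances:
  Z1: Z = R = 64.6 Ω
  Z2: Z = 1/(jωC) = -j/(ω·C) = 0 - j7198 Ω
  Z3: Z = R = 1810 Ω
Step 3 — With open output, the series arm Z2 and the output shunt Z3 appear in series to ground: Z2 + Z3 = 1810 - j7198 Ω.
Step 4 — Parallel with input shunt Z1: Z_in = Z1 || (Z2 + Z3) = 64.46 - j0.5429 Ω = 64.46∠-0.5° Ω.
Step 5 — Power factor: PF = cos(φ) = Re(Z)/|Z| = 64.46/64.46 = 1.
Step 6 — Type: Im(Z) = -0.5429 ⇒ leading (phase φ = -0.5°).

PF = 1 (leading, φ = -0.5°)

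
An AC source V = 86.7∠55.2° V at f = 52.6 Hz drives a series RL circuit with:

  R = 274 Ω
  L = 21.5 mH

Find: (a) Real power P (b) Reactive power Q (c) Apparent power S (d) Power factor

Step 1 — Angular frequency: ω = 2π·f = 2π·52.6 = 330.5 rad/s.
Step 2 — Component impedances:
  R: Z = R = 274 Ω
  L: Z = jωL = j·330.5·0.0215 = 0 + j7.106 Ω
Step 3 — Series combination: Z_total = R + L = 274 + j7.106 Ω = 274.1∠1.5° Ω.
Step 4 — Source phasor: V = 86.7∠55.2° V = 49.48 + j71.19 V.
Step 5 — Current: I = V / Z = 0.1872 + j0.255 A = 0.3163∠53.7° A.
Step 6 — Complex power: S = V·I* = 27.42 + j0.711 VA.
Step 7 — Real power: P = Re(S) = 27.42 W.
Step 8 — Reactive power: Q = Im(S) = 0.711 VAR.
Step 9 — Apparent power: |S| = 27.42 VA.
Step 10 — Power factor: PF = P/|S| = 0.9997 (lagging).

(a) P = 27.42 W  (b) Q = 0.711 VAR  (c) S = 27.42 VA  (d) PF = 0.9997 (lagging)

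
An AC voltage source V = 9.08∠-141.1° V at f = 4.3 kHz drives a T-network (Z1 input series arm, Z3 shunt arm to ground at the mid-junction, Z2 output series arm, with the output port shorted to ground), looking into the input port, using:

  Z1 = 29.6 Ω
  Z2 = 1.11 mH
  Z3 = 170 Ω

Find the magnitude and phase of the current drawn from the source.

Step 1 — Angular frequency: ω = 2π·f = 2π·4300 = 2.702e+04 rad/s.
Step 2 — Component impedances:
  Z1: Z = R = 29.6 Ω
  Z2: Z = jωL = j·2.702e+04·0.00111 = 0 + j29.99 Ω
  Z3: Z = R = 170 Ω
Step 3 — With the output port shorted to ground, the output series arm Z2 runs from the junction to ground; the shunt arm Z3 also runs from the junction to ground. They appear in parallel: Z3 || Z2 = 5.131 + j29.08 Ω.
Step 4 — Series with input arm Z1: Z_in = Z1 + (Z3 || Z2) = 34.73 + j29.08 Ω = 45.3∠39.9° Ω.
Step 5 — Source phasor: V = 9.08∠-141.1° V = -7.066 - j5.702 V.
Step 6 — Ohm's law: I = V / Z_total = (-7.066 - j5.702) / (34.73 + j29.08) = -0.2004 + j0.003651 A.
Step 7 — Convert to polar: |I| = 0.2004 A, ∠I = 179.0°.

I = 0.2004∠179.0° A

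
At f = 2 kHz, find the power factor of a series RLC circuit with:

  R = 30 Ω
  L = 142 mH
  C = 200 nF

Step 1 — Angular frequency: ω = 2π·f = 2π·2000 = 1.257e+04 rad/s.
Step 2 — Component impedances:
  R: Z = R = 30 Ω
  L: Z = jωL = j·1.257e+04·0.142 = 0 + j1784 Ω
  C: Z = 1/(jωC) = -j/(ω·C) = 0 - j397.9 Ω
Step 3 — Series combination: Z_total = R + L + C = 30 + j1387 Ω = 1387∠88.8° Ω.
Step 4 — Power factor: PF = cos(φ) = Re(Z)/|Z| = 30/1387 = 0.02163.
Step 5 — Type: Im(Z) = 1387 ⇒ lagging (phase φ = 88.8°).

PF = 0.02163 (lagging, φ = 88.8°)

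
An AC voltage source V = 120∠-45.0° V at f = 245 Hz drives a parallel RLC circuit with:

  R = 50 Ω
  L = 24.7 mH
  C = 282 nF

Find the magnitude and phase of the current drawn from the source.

Step 1 — Angular frequency: ω = 2π·f = 2π·245 = 1539 rad/s.
Step 2 — Component impedances:
  R: Z = R = 50 Ω
  L: Z = jωL = j·1539·0.0247 = 0 + j38.02 Ω
  C: Z = 1/(jωC) = -j/(ω·C) = 0 - j2304 Ω
Step 3 — Parallel combination: 1/Z_total = 1/R + 1/L + 1/C; Z_total = 18.71 + j24.2 Ω = 30.58∠52.3° Ω.
Step 4 — Source phasor: V = 120∠-45.0° V = 84.85 - j84.85 V.
Step 5 — Ohm's law: I = V / Z_total = (84.85 - j84.85) / (18.71 + j24.2) = -0.4977 - j3.892 A.
Step 6 — Convert to polar: |I| = 3.924 A, ∠I = -97.3°.

I = 3.924∠-97.3° A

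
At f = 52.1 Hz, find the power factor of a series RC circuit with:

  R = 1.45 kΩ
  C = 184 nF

Step 1 — Angular frequency: ω = 2π·f = 2π·52.1 = 327.4 rad/s.
Step 2 — Component impedances:
  R: Z = R = 1450 Ω
  C: Z = 1/(jωC) = -j/(ω·C) = 0 - j1.66e+04 Ω
Step 3 — Series combination: Z_total = R + C = 1450 - j1.66e+04 Ω = 1.667e+04∠-85.0° Ω.
Step 4 — Power factor: PF = cos(φ) = Re(Z)/|Z| = 1450/16665 = 0.08701.
Step 5 — Type: Im(Z) = -1.66e+04 ⇒ leading (phase φ = -85.0°).

PF = 0.08701 (leading, φ = -85.0°)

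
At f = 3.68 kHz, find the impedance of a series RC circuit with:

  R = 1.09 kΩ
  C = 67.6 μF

Step 1 — Angular frequency: ω = 2π·f = 2π·3680 = 2.312e+04 rad/s.
Step 2 — Component impedances:
  R: Z = R = 1090 Ω
  C: Z = 1/(jωC) = -j/(ω·C) = 0 - j0.6398 Ω
Step 3 — Series combination: Z_total = R + C = 1090 - j0.6398 Ω = 1090∠-0.0° Ω.

Z = 1090 - j0.6398 Ω = 1090∠-0.0° Ω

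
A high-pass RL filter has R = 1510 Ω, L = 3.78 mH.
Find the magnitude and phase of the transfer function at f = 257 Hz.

Step 1 — Angular frequency: ω = 2π·257 = 1615 rad/s.
Step 2 — Transfer function: H(jω) = jωL/(R + jωL).
Step 3 — Numerator jωL = j·6.104; denominator R + jωL = 1510 + j6.104.
Step 4 — H = 1.634e-05 + j0.004042.
Step 5 — Magnitude: |H| = 0.004042 (-47.9 dB); phase: φ = 89.8°.

|H| = 0.004042 (-47.9 dB), φ = 89.8°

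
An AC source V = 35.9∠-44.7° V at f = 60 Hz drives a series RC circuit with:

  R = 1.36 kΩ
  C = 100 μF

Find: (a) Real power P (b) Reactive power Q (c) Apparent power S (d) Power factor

Step 1 — Angular frequency: ω = 2π·f = 2π·60 = 377 rad/s.
Step 2 — Component impedances:
  R: Z = R = 1360 Ω
  C: Z = 1/(jωC) = -j/(ω·C) = 0 - j26.53 Ω
Step 3 — Series combination: Z_total = R + C = 1360 - j26.53 Ω = 1360∠-1.1° Ω.
Step 4 — Source phasor: V = 35.9∠-44.7° V = 25.52 - j25.25 V.
Step 5 — Current: I = V / Z = 0.01912 - j0.01819 A = 0.02639∠-43.6° A.
Step 6 — Complex power: S = V·I* = 0.9473 - j0.01848 VA.
Step 7 — Real power: P = Re(S) = 0.9473 W.
Step 8 — Reactive power: Q = Im(S) = -0.01848 VAR.
Step 9 — Apparent power: |S| = 0.9475 VA.
Step 10 — Power factor: PF = P/|S| = 0.9998 (leading).

(a) P = 0.9473 W  (b) Q = -0.01848 VAR  (c) S = 0.9475 VA  (d) PF = 0.9998 (leading)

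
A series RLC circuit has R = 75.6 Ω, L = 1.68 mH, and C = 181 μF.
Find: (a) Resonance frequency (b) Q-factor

Step 1 — Resonance condition Im(Z)=0 gives ω₀ = 1/√(LC).
Step 2 — ω₀ = 1/√(0.00168·0.000181) = 1813 rad/s.
Step 3 — f₀ = ω₀/(2π) = 288.6 Hz.
Step 4 — Series Q: Q = ω₀L/R = 1813·0.00168/75.6 = 0.0403.

(a) f₀ = 288.6 Hz  (b) Q = 0.0403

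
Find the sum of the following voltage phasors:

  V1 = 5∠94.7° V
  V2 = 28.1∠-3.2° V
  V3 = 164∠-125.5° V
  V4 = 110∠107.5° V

Step 1 — Convert each phasor to rectangular form:
  V1 = 5·(cos(94.7°) + j·sin(94.7°)) = -0.4097 + j4.983 V
  V2 = 28.1·(cos(-3.2°) + j·sin(-3.2°)) = 28.06 - j1.569 V
  V3 = 164·(cos(-125.5°) + j·sin(-125.5°)) = -95.24 - j133.5 V
  V4 = 110·(cos(107.5°) + j·sin(107.5°)) = -33.08 + j104.9 V
Step 2 — Sum components: V_total = -100.7 - j25.19 V.
Step 3 — Convert to polar: |V_total| = 103.8 V, ∠V_total = -166.0°.

V_total = 103.8∠-166.0° V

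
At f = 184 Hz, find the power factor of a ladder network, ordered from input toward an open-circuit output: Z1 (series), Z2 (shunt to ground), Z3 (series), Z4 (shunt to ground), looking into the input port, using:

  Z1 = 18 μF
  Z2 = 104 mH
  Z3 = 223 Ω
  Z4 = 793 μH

Step 1 — Angular frequency: ω = 2π·f = 2π·184 = 1156 rad/s.
Step 2 — Component impedances:
  Z1: Z = 1/(jωC) = -j/(ω·C) = 0 - j48.05 Ω
  Z2: Z = jωL = j·1156·0.104 = 0 + j120.2 Ω
  Z3: Z = R = 223 Ω
  Z4: Z = jωL = j·1156·0.000793 = 0 + j0.9168 Ω
Step 3 — Ladder network (open output): work backward from the far end, alternating series and parallel combinations. Z_in = 50.05 + j44.99 Ω = 67.3∠41.9° Ω.
Step 4 — Power factor: PF = cos(φ) = Re(Z)/|Z| = 50.05/67.3 = 0.7437.
Step 5 — Type: Im(Z) = 44.99 ⇒ lagging (phase φ = 41.9°).

PF = 0.7437 (lagging, φ = 41.9°)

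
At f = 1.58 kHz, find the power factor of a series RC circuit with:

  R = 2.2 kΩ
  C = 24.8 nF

Step 1 — Angular frequency: ω = 2π·f = 2π·1580 = 9927 rad/s.
Step 2 — Component impedances:
  R: Z = R = 2200 Ω
  C: Z = 1/(jωC) = -j/(ω·C) = 0 - j4062 Ω
Step 3 — Series combination: Z_total = R + C = 2200 - j4062 Ω = 4619∠-61.6° Ω.
Step 4 — Power factor: PF = cos(φ) = Re(Z)/|Z| = 2200/4619 = 0.4763.
Step 5 — Type: Im(Z) = -4062 ⇒ leading (phase φ = -61.6°).

PF = 0.4763 (leading, φ = -61.6°)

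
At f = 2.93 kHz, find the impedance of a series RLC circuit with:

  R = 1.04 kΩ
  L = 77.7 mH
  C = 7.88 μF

Step 1 — Angular frequency: ω = 2π·f = 2π·2930 = 1.841e+04 rad/s.
Step 2 — Component impedances:
  R: Z = R = 1040 Ω
  L: Z = jωL = j·1.841e+04·0.0777 = 0 + j1430 Ω
  C: Z = 1/(jωC) = -j/(ω·C) = 0 - j6.893 Ω
Step 3 — Series combination: Z_total = R + L + C = 1040 + j1424 Ω = 1763∠53.8° Ω.

Z = 1040 + j1424 Ω = 1763∠53.8° Ω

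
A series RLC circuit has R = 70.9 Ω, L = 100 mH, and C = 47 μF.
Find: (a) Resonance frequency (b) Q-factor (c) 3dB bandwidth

Step 1 — Resonance condition Im(Z)=0 gives ω₀ = 1/√(LC).
Step 2 — ω₀ = 1/√(0.1·4.7e-05) = 461.3 rad/s.
Step 3 — f₀ = ω₀/(2π) = 73.41 Hz.
Step 4 — Series Q: Q = ω₀L/R = 461.3·0.1/70.9 = 0.6506.
Step 5 — 3dB bandwidth: Δω = ω₀/Q = 709 rad/s; BW = Δω/(2π) = 112.8 Hz.

(a) f₀ = 73.41 Hz  (b) Q = 0.6506  (c) BW = 112.8 Hz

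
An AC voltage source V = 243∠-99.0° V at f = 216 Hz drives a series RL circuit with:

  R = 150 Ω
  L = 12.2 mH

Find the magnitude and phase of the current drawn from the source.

Step 1 — Angular frequency: ω = 2π·f = 2π·216 = 1357 rad/s.
Step 2 — Component impedances:
  R: Z = R = 150 Ω
  L: Z = jωL = j·1357·0.0122 = 0 + j16.56 Ω
Step 3 — Series combination: Z_total = R + L = 150 + j16.56 Ω = 150.9∠6.3° Ω.
Step 4 — Source phasor: V = 243∠-99.0° V = -38.01 - j240 V.
Step 5 — Ohm's law: I = V / Z_total = (-38.01 - j240) / (150 + j16.56) = -0.4249 - j1.553 A.
Step 6 — Convert to polar: |I| = 1.61 A, ∠I = -105.3°.

I = 1.61∠-105.3° A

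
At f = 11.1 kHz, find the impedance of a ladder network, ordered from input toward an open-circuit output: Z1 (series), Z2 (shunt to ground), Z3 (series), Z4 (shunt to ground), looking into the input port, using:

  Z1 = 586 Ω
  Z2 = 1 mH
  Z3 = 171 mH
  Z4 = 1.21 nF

Step 1 — Angular frequency: ω = 2π·f = 2π·1.11e+04 = 6.974e+04 rad/s.
Step 2 — Component impedances:
  Z1: Z = R = 586 Ω
  Z2: Z = jωL = j·6.974e+04·0.001 = 0 + j69.74 Ω
  Z3: Z = jωL = j·6.974e+04·0.171 = 0 + j1.193e+04 Ω
  Z4: Z = 1/(jωC) = -j/(ω·C) = 0 - j1.185e+04 Ω
Step 3 — Ladder network (open output): work backward from the far end, alternating series and parallel combinations. Z_in = 586 + j36.44 Ω = 587.1∠3.6° Ω.

Z = 586 + j36.44 Ω = 587.1∠3.6° Ω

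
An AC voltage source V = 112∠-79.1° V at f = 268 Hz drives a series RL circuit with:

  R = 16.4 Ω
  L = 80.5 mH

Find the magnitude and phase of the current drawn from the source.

Step 1 — Angular frequency: ω = 2π·f = 2π·268 = 1684 rad/s.
Step 2 — Component impedances:
  R: Z = R = 16.4 Ω
  L: Z = jωL = j·1684·0.0805 = 0 + j135.6 Ω
Step 3 — Series combination: Z_total = R + L = 16.4 + j135.6 Ω = 136.5∠83.1° Ω.
Step 4 — Source phasor: V = 112∠-79.1° V = 21.18 - j110 V.
Step 5 — Ohm's law: I = V / Z_total = (21.18 - j110) / (16.4 + j135.6) = -0.781 - j0.2507 A.
Step 6 — Convert to polar: |I| = 0.8203 A, ∠I = -162.2°.

I = 0.8203∠-162.2° A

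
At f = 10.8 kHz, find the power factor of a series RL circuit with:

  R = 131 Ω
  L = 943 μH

Step 1 — Angular frequency: ω = 2π·f = 2π·1.08e+04 = 6.786e+04 rad/s.
Step 2 — Component impedances:
  R: Z = R = 131 Ω
  L: Z = jωL = j·6.786e+04·0.000943 = 0 + j63.99 Ω
Step 3 — Series combination: Z_total = R + L = 131 + j63.99 Ω = 145.8∠26.0° Ω.
Step 4 — Power factor: PF = cos(φ) = Re(Z)/|Z| = 131/145.8 = 0.8985.
Step 5 — Type: Im(Z) = 63.99 ⇒ lagging (phase φ = 26.0°).

PF = 0.8985 (lagging, φ = 26.0°)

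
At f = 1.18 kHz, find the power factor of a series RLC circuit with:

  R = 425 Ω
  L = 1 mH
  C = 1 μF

Step 1 — Angular frequency: ω = 2π·f = 2π·1180 = 7414 rad/s.
Step 2 — Component impedances:
  R: Z = R = 425 Ω
  L: Z = jωL = j·7414·0.001 = 0 + j7.414 Ω
  C: Z = 1/(jωC) = -j/(ω·C) = 0 - j134.9 Ω
Step 3 — Series combination: Z_total = R + L + C = 425 - j127.5 Ω = 443.7∠-16.7° Ω.
Step 4 — Power factor: PF = cos(φ) = Re(Z)/|Z| = 425/443.7024 = 0.9578.
Step 5 — Type: Im(Z) = -127.5 ⇒ leading (phase φ = -16.7°).

PF = 0.9578 (leading, φ = -16.7°)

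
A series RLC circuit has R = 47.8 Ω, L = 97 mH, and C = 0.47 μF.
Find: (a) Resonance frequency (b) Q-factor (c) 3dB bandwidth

Step 1 — Resonance: ω₀ = 1/√(LC) = 1/√(0.097·4.7e-07) = 4683 rad/s.
Step 2 — f₀ = ω₀/(2π) = 745.4 Hz.
Step 3 — Series Q: Q = ω₀L/R = 4683·0.097/47.8 = 9.504.
Step 4 — Bandwidth: Δω = ω₀/Q = 492.8 rad/s; BW = Δω/(2π) = 78.43 Hz.

(a) f₀ = 745.4 Hz  (b) Q = 9.504  (c) BW = 78.43 Hz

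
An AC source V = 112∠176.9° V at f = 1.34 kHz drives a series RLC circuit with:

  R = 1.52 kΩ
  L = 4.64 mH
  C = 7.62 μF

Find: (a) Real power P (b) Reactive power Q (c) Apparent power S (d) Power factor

Step 1 — Angular frequency: ω = 2π·f = 2π·1340 = 8419 rad/s.
Step 2 — Component impedances:
  R: Z = R = 1520 Ω
  L: Z = jωL = j·8419·0.00464 = 0 + j39.07 Ω
  C: Z = 1/(jωC) = -j/(ω·C) = 0 - j15.59 Ω
Step 3 — Series combination: Z_total = R + L + C = 1520 + j23.48 Ω = 1520∠0.9° Ω.
Step 4 — Source phasor: V = 112∠176.9° V = -111.8 + j6.057 V.
Step 5 — Current: I = V / Z = -0.0735 + j0.00512 A = 0.07368∠176.0° A.
Step 6 — Complex power: S = V·I* = 8.251 + j0.1274 VA.
Step 7 — Real power: P = Re(S) = 8.251 W.
Step 8 — Reactive power: Q = Im(S) = 0.1274 VAR.
Step 9 — Apparent power: |S| = 8.252 VA.
Step 10 — Power factor: PF = P/|S| = 0.9999 (lagging).

(a) P = 8.251 W  (b) Q = 0.1274 VAR  (c) S = 8.252 VA  (d) PF = 0.9999 (lagging)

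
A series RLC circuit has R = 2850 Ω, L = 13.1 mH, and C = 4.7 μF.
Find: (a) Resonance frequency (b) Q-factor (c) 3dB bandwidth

Step 1 — Resonance: ω₀ = 1/√(LC) = 1/√(0.0131·4.7e-06) = 4030 rad/s.
Step 2 — f₀ = ω₀/(2π) = 641.4 Hz.
Step 3 — Series Q: Q = ω₀L/R = 4030·0.0131/2850 = 0.01852.
Step 4 — Bandwidth: Δω = ω₀/Q = 2.176e+05 rad/s; BW = Δω/(2π) = 3.463e+04 Hz.

(a) f₀ = 641.4 Hz  (b) Q = 0.01852  (c) BW = 3.463e+04 Hz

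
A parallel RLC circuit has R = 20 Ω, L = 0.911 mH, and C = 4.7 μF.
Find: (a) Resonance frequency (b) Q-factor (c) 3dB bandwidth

Step 1 — Resonance: ω₀ = 1/√(LC) = 1/√(0.000911·4.7e-06) = 1.528e+04 rad/s.
Step 2 — f₀ = ω₀/(2π) = 2432 Hz.
Step 3 — Parallel Q: Q = R/(ω₀L) = 20/(1.528e+04·0.000911) = 1.437.
Step 4 — Bandwidth: Δω = ω₀/Q = 1.064e+04 rad/s; BW = Δω/(2π) = 1693 Hz.

(a) f₀ = 2432 Hz  (b) Q = 1.437  (c) BW = 1693 Hz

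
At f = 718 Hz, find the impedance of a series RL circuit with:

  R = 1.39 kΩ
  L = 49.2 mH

Step 1 — Angular frequency: ω = 2π·f = 2π·718 = 4511 rad/s.
Step 2 — Component impedances:
  R: Z = R = 1390 Ω
  L: Z = jωL = j·4511·0.0492 = 0 + j222 Ω
Step 3 — Series combination: Z_total = R + L = 1390 + j222 Ω = 1408∠9.1° Ω.

Z = 1390 + j222 Ω = 1408∠9.1° Ω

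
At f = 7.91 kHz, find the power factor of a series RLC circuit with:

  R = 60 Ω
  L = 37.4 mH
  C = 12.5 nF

Step 1 — Angular frequency: ω = 2π·f = 2π·7910 = 4.97e+04 rad/s.
Step 2 — Component impedances:
  R: Z = R = 60 Ω
  L: Z = jωL = j·4.97e+04·0.0374 = 0 + j1859 Ω
  C: Z = 1/(jωC) = -j/(ω·C) = 0 - j1610 Ω
Step 3 — Series combination: Z_total = R + L + C = 60 + j249.1 Ω = 256.2∠76.5° Ω.
Step 4 — Power factor: PF = cos(φ) = Re(Z)/|Z| = 60/256.2 = 0.2342.
Step 5 — Type: Im(Z) = 249.1 ⇒ lagging (phase φ = 76.5°).

PF = 0.2342 (lagging, φ = 76.5°)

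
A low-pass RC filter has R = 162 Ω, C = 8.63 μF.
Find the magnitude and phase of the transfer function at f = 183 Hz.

Step 1 — Angular frequency: ω = 2π·183 = 1150 rad/s.
Step 2 — Transfer function: H(jω) = 1/(1 + jωRC).
Step 3 — Denominator: 1 + jωRC = 1 + j·1150·162·8.63e-06 = 1 + j1.608.
Step 4 — H = 0.279 - j0.4485.
Step 5 — Magnitude: |H| = 0.5282 (-5.5 dB); phase: φ = -58.1°.

|H| = 0.5282 (-5.5 dB), φ = -58.1°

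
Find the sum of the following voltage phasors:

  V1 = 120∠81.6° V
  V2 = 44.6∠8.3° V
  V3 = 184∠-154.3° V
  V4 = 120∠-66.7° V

Step 1 — Convert each phasor to rectangular form:
  V1 = 120·(cos(81.6°) + j·sin(81.6°)) = 17.53 + j118.7 V
  V2 = 44.6·(cos(8.3°) + j·sin(8.3°)) = 44.13 + j6.438 V
  V3 = 184·(cos(-154.3°) + j·sin(-154.3°)) = -165.8 - j79.79 V
  V4 = 120·(cos(-66.7°) + j·sin(-66.7°)) = 47.47 - j110.2 V
Step 2 — Sum components: V_total = -56.67 - j64.86 V.
Step 3 — Convert to polar: |V_total| = 86.13 V, ∠V_total = -131.1°.

V_total = 86.13∠-131.1° V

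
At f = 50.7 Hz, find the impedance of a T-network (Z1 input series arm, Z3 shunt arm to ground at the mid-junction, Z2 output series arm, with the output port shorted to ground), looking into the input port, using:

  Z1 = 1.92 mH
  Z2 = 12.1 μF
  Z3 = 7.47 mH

Step 1 — Angular frequency: ω = 2π·f = 2π·50.7 = 318.6 rad/s.
Step 2 — Component impedances:
  Z1: Z = jωL = j·318.6·0.00192 = 0 + j0.6116 Ω
  Z2: Z = 1/(jωC) = -j/(ω·C) = 0 - j259.4 Ω
  Z3: Z = jωL = j·318.6·0.00747 = 0 + j2.38 Ω
Step 3 — With the output port shorted to ground, the output series arm Z2 runs from the junction to ground; the shunt arm Z3 also runs from the junction to ground. They appear in parallel: Z3 || Z2 = 0 + j2.402 Ω.
Step 4 — Series with input arm Z1: Z_in = Z1 + (Z3 || Z2) = 0 + j3.013 Ω = 3.013∠90.0° Ω.

Z = 0 + j3.013 Ω = 3.013∠90.0° Ω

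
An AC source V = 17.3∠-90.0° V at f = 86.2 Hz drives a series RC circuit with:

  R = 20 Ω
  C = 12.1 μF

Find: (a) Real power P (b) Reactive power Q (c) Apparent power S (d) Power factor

Step 1 — Angular frequency: ω = 2π·f = 2π·86.2 = 541.6 rad/s.
Step 2 — Component impedances:
  R: Z = R = 20 Ω
  C: Z = 1/(jωC) = -j/(ω·C) = 0 - j152.6 Ω
Step 3 — Series combination: Z_total = R + C = 20 - j152.6 Ω = 153.9∠-82.5° Ω.
Step 4 — Source phasor: V = 17.3∠-90.0° V = 0 - j17.3 V.
Step 5 — Current: I = V / Z = 0.1115 - j0.01461 A = 0.1124∠-7.5° A.
Step 6 — Complex power: S = V·I* = 0.2527 - j1.928 VA.
Step 7 — Real power: P = Re(S) = 0.2527 W.
Step 8 — Reactive power: Q = Im(S) = -1.928 VAR.
Step 9 — Apparent power: |S| = 1.945 VA.
Step 10 — Power factor: PF = P/|S| = 0.13 (leading).

(a) P = 0.2527 W  (b) Q = -1.928 VAR  (c) S = 1.945 VA  (d) PF = 0.13 (leading)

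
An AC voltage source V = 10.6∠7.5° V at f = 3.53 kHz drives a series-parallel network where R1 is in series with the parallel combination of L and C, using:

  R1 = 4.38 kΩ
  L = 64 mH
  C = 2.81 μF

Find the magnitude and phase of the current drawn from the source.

Step 1 — Angular frequency: ω = 2π·f = 2π·3530 = 2.218e+04 rad/s.
Step 2 — Component impedances:
  R1: Z = R = 4380 Ω
  L: Z = jωL = j·2.218e+04·0.064 = 0 + j1419 Ω
  C: Z = 1/(jωC) = -j/(ω·C) = 0 - j16.04 Ω
Step 3 — Parallel branch: L || C = 1/(1/L + 1/C) = 0 - j16.23 Ω.
Step 4 — Series with R1: Z_total = R1 + (L || C) = 4380 - j16.23 Ω = 4380∠-0.2° Ω.
Step 5 — Source phasor: V = 10.6∠7.5° V = 10.51 + j1.384 V.
Step 6 — Ohm's law: I = V / Z_total = (10.51 + j1.384) / (4380 - j16.23) = 0.002398 + j0.0003248 A.
Step 7 — Convert to polar: |I| = 0.00242 A, ∠I = 7.7°.

I = 0.00242∠7.7° A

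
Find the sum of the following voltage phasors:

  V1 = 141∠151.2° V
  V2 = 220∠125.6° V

Step 1 — Convert each phasor to rectangular form:
  V1 = 141·(cos(151.2°) + j·sin(151.2°)) = -123.6 + j67.93 V
  V2 = 220·(cos(125.6°) + j·sin(125.6°)) = -128.1 + j178.9 V
Step 2 — Sum components: V_total = -251.6 + j246.8 V.
Step 3 — Convert to polar: |V_total| = 352.5 V, ∠V_total = 135.6°.

V_total = 352.5∠135.6° V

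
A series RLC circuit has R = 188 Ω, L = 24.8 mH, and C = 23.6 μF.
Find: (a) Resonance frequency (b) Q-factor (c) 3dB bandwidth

Step 1 — Resonance condition Im(Z)=0 gives ω₀ = 1/√(LC).
Step 2 — ω₀ = 1/√(0.0248·2.36e-05) = 1307 rad/s.
Step 3 — f₀ = ω₀/(2π) = 208 Hz.
Step 4 — Series Q: Q = ω₀L/R = 1307·0.0248/188 = 0.1724.
Step 5 — 3dB bandwidth: Δω = ω₀/Q = 7581 rad/s; BW = Δω/(2π) = 1206 Hz.

(a) f₀ = 208 Hz  (b) Q = 0.1724  (c) BW = 1206 Hz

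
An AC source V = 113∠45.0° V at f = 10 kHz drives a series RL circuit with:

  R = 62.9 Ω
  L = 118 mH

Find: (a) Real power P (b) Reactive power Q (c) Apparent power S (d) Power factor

Step 1 — Angular frequency: ω = 2π·f = 2π·1e+04 = 6.283e+04 rad/s.
Step 2 — Component impedances:
  R: Z = R = 62.9 Ω
  L: Z = jωL = j·6.283e+04·0.118 = 0 + j7414 Ω
Step 3 — Series combination: Z_total = R + L = 62.9 + j7414 Ω = 7414∠89.5° Ω.
Step 4 — Source phasor: V = 113∠45.0° V = 79.9 + j79.9 V.
Step 5 — Current: I = V / Z = 0.01087 - j0.01068 A = 0.01524∠-44.5° A.
Step 6 — Complex power: S = V·I* = 0.01461 + j1.722 VA.
Step 7 — Real power: P = Re(S) = 0.01461 W.
Step 8 — Reactive power: Q = Im(S) = 1.722 VAR.
Step 9 — Apparent power: |S| = 1.722 VA.
Step 10 — Power factor: PF = P/|S| = 0.008483 (lagging).

(a) P = 0.01461 W  (b) Q = 1.722 VAR  (c) S = 1.722 VA  (d) PF = 0.008483 (lagging)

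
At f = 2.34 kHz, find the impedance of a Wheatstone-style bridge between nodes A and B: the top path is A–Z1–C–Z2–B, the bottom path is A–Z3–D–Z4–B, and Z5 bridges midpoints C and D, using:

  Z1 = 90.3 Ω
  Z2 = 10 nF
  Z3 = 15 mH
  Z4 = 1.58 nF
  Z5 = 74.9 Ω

Step 1 — Angular frequency: ω = 2π·f = 2π·2340 = 1.47e+04 rad/s.
Step 2 — Component impedances:
  Z1: Z = R = 90.3 Ω
  Z2: Z = 1/(jωC) = -j/(ω·C) = 0 - j6801 Ω
  Z3: Z = jωL = j·1.47e+04·0.015 = 0 + j220.5 Ω
  Z4: Z = 1/(jωC) = -j/(ω·C) = 0 - j4.305e+04 Ω
  Z5: Z = R = 74.9 Ω
Step 3 — Bridge requires nodal analysis (the Z5 bridge couples midpoints C and D, so the two paths cannot be reduced to a simple series/parallel combination). Setting node B to ground and injecting 1 A at node A, the 3-node admittance system at A, C, D solves to V_A = Z_AB = 69.71 - j5844 Ω = 5845∠-89.3° Ω.

Z = 69.71 - j5844 Ω = 5845∠-89.3° Ω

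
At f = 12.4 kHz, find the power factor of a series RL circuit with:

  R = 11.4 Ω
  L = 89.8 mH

Step 1 — Angular frequency: ω = 2π·f = 2π·1.24e+04 = 7.791e+04 rad/s.
Step 2 — Component impedances:
  R: Z = R = 11.4 Ω
  L: Z = jωL = j·7.791e+04·0.0898 = 0 + j6996 Ω
Step 3 — Series combination: Z_total = R + L = 11.4 + j6996 Ω = 6996∠89.9° Ω.
Step 4 — Power factor: PF = cos(φ) = Re(Z)/|Z| = 11.4/6996.5 = 0.001629.
Step 5 — Type: Im(Z) = 6996 ⇒ lagging (phase φ = 89.9°).

PF = 0.001629 (lagging, φ = 89.9°)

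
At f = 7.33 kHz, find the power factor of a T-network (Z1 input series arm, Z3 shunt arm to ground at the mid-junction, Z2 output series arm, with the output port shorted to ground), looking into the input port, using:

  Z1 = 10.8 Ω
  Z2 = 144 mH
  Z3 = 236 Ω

Step 1 — Angular frequency: ω = 2π·f = 2π·7330 = 4.606e+04 rad/s.
Step 2 — Component impedances:
  Z1: Z = R = 10.8 Ω
  Z2: Z = jωL = j·4.606e+04·0.144 = 0 + j6632 Ω
  Z3: Z = R = 236 Ω
Step 3 — With the output port shorted to ground, the output series arm Z2 runs from the junction to ground; the shunt arm Z3 also runs from the junction to ground. They appear in parallel: Z3 || Z2 = 235.7 + j8.387 Ω.
Step 4 — Series with input arm Z1: Z_in = Z1 + (Z3 || Z2) = 246.5 + j8.387 Ω = 246.6∠1.9° Ω.
Step 5 — Power factor: PF = cos(φ) = Re(Z)/|Z| = 246.5/246.64 = 0.9994.
Step 6 — Type: Im(Z) = 8.387 ⇒ lagging (phase φ = 1.9°).

PF = 0.9994 (lagging, φ = 1.9°)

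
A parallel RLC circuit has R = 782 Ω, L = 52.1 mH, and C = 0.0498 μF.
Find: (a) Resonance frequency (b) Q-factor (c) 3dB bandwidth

Step 1 — Resonance: ω₀ = 1/√(LC) = 1/√(0.0521·4.98e-08) = 1.963e+04 rad/s.
Step 2 — f₀ = ω₀/(2π) = 3125 Hz.
Step 3 — Parallel Q: Q = R/(ω₀L) = 782/(1.963e+04·0.0521) = 0.7645.
Step 4 — Bandwidth: Δω = ω₀/Q = 2.568e+04 rad/s; BW = Δω/(2π) = 4087 Hz.

(a) f₀ = 3125 Hz  (b) Q = 0.7645  (c) BW = 4087 Hz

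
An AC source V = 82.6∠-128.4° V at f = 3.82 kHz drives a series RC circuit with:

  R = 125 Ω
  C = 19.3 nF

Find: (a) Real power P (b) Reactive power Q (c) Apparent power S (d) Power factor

Step 1 — Angular frequency: ω = 2π·f = 2π·3820 = 2.4e+04 rad/s.
Step 2 — Component impedances:
  R: Z = R = 125 Ω
  C: Z = 1/(jωC) = -j/(ω·C) = 0 - j2159 Ω
Step 3 — Series combination: Z_total = R + C = 125 - j2159 Ω = 2162∠-86.7° Ω.
Step 4 — Source phasor: V = 82.6∠-128.4° V = -51.31 - j64.73 V.
Step 5 — Current: I = V / Z = 0.02851 - j0.02542 A = 0.0382∠-41.7° A.
Step 6 — Complex power: S = V·I* = 0.1824 - j3.15 VA.
Step 7 — Real power: P = Re(S) = 0.1824 W.
Step 8 — Reactive power: Q = Im(S) = -3.15 VAR.
Step 9 — Apparent power: |S| = 3.155 VA.
Step 10 — Power factor: PF = P/|S| = 0.05781 (leading).

(a) P = 0.1824 W  (b) Q = -3.15 VAR  (c) S = 3.155 VA  (d) PF = 0.05781 (leading)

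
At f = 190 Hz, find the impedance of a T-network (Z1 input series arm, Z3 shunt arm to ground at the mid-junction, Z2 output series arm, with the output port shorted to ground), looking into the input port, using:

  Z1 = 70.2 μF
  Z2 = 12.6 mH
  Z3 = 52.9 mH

Step 1 — Angular frequency: ω = 2π·f = 2π·190 = 1194 rad/s.
Step 2 — Component impedances:
  Z1: Z = 1/(jωC) = -j/(ω·C) = 0 - j11.93 Ω
  Z2: Z = jωL = j·1194·0.0126 = 0 + j15.04 Ω
  Z3: Z = jωL = j·1194·0.0529 = 0 + j63.15 Ω
Step 3 — With the output port shorted to ground, the output series arm Z2 runs from the junction to ground; the shunt arm Z3 also runs from the junction to ground. They appear in parallel: Z3 || Z2 = 0 + j12.15 Ω.
Step 4 — Series with input arm Z1: Z_in = Z1 + (Z3 || Z2) = 0 + j0.2159 Ω = 0.2159∠90.0° Ω.

Z = 0 + j0.2159 Ω = 0.2159∠90.0° Ω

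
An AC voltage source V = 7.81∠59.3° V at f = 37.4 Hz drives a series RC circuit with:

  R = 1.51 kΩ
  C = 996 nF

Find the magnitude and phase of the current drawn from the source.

Step 1 — Angular frequency: ω = 2π·f = 2π·37.4 = 235 rad/s.
Step 2 — Component impedances:
  R: Z = R = 1510 Ω
  C: Z = 1/(jωC) = -j/(ω·C) = 0 - j4273 Ω
Step 3 — Series combination: Z_total = R + C = 1510 - j4273 Ω = 4532∠-70.5° Ω.
Step 4 — Source phasor: V = 7.81∠59.3° V = 3.987 + j6.715 V.
Step 5 — Ohm's law: I = V / Z_total = (3.987 + j6.715) / (1510 - j4273) = -0.001104 + j0.001323 A.
Step 6 — Convert to polar: |I| = 0.001723 A, ∠I = 129.8°.

I = 0.001723∠129.8° A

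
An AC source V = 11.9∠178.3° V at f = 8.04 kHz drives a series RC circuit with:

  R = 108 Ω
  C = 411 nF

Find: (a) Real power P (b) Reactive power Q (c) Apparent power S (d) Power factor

Step 1 — Angular frequency: ω = 2π·f = 2π·8040 = 5.052e+04 rad/s.
Step 2 — Component impedances:
  R: Z = R = 108 Ω
  C: Z = 1/(jωC) = -j/(ω·C) = 0 - j48.16 Ω
Step 3 — Series combination: Z_total = R + C = 108 - j48.16 Ω = 118.3∠-24.0° Ω.
Step 4 — Source phasor: V = 11.9∠178.3° V = -11.89 + j0.353 V.
Step 5 — Current: I = V / Z = -0.09308 - j0.03824 A = 0.1006∠-157.7° A.
Step 6 — Complex power: S = V·I* = 1.094 - j0.4877 VA.
Step 7 — Real power: P = Re(S) = 1.094 W.
Step 8 — Reactive power: Q = Im(S) = -0.4877 VAR.
Step 9 — Apparent power: |S| = 1.198 VA.
Step 10 — Power factor: PF = P/|S| = 0.9133 (leading).

(a) P = 1.094 W  (b) Q = -0.4877 VAR  (c) S = 1.198 VA  (d) PF = 0.9133 (leading)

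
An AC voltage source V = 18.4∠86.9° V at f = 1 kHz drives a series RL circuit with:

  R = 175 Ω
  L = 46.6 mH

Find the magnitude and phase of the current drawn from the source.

Step 1 — Angular frequency: ω = 2π·f = 2π·1000 = 6283 rad/s.
Step 2 — Component impedances:
  R: Z = R = 175 Ω
  L: Z = jωL = j·6283·0.0466 = 0 + j292.8 Ω
Step 3 — Series combination: Z_total = R + L = 175 + j292.8 Ω = 341.1∠59.1° Ω.
Step 4 — Source phasor: V = 18.4∠86.9° V = 0.9951 + j18.37 V.
Step 5 — Ohm's law: I = V / Z_total = (0.9951 + j18.37) / (175 + j292.8) = 0.04773 + j0.02513 A.
Step 6 — Convert to polar: |I| = 0.05394 A, ∠I = 27.8°.

I = 0.05394∠27.8° A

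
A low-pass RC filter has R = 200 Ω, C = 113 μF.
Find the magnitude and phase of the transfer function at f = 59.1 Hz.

Step 1 — Angular frequency: ω = 2π·59.1 = 371.3 rad/s.
Step 2 — Transfer function: H(jω) = 1/(1 + jωRC).
Step 3 — Denominator: 1 + jωRC = 1 + j·371.3·200·0.000113 = 1 + j8.392.
Step 4 — H = 0.014 - j0.1175.
Step 5 — Magnitude: |H| = 0.1183 (-18.5 dB); phase: φ = -83.2°.

|H| = 0.1183 (-18.5 dB), φ = -83.2°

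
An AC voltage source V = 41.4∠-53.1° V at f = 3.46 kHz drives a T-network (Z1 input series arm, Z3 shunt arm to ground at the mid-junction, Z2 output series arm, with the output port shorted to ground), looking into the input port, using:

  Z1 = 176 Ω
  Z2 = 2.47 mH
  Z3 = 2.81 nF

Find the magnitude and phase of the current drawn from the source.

Step 1 — Angular frequency: ω = 2π·f = 2π·3460 = 2.174e+04 rad/s.
Step 2 — Component impedances:
  Z1: Z = R = 176 Ω
  Z2: Z = jωL = j·2.174e+04·0.00247 = 0 + j53.7 Ω
  Z3: Z = 1/(jωC) = -j/(ω·C) = 0 - j1.637e+04 Ω
Step 3 — With the output port shorted to ground, the output series arm Z2 runs from the junction to ground; the shunt arm Z3 also runs from the junction to ground. They appear in parallel: Z3 || Z2 = 0 + j53.87 Ω.
Step 4 — Series with input arm Z1: Z_in = Z1 + (Z3 || Z2) = 176 + j53.87 Ω = 184.1∠17.0° Ω.
Step 5 — Source phasor: V = 41.4∠-53.1° V = 24.86 - j33.11 V.
Step 6 — Ohm's law: I = V / Z_total = (24.86 - j33.11) / (176 + j53.87) = 0.07649 - j0.2115 A.
Step 7 — Convert to polar: |I| = 0.2249 A, ∠I = -70.1°.

I = 0.2249∠-70.1° A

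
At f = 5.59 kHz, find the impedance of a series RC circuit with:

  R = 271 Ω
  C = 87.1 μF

Step 1 — Angular frequency: ω = 2π·f = 2π·5590 = 3.512e+04 rad/s.
Step 2 — Component impedances:
  R: Z = R = 271 Ω
  C: Z = 1/(jωC) = -j/(ω·C) = 0 - j0.3269 Ω
Step 3 — Series combination: Z_total = R + C = 271 - j0.3269 Ω = 271∠-0.1° Ω.

Z = 271 - j0.3269 Ω = 271∠-0.1° Ω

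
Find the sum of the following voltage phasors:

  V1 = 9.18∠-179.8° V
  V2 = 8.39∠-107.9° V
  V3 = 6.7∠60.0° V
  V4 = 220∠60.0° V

Step 1 — Convert each phasor to rectangular form:
  V1 = 9.18·(cos(-179.8°) + j·sin(-179.8°)) = -9.18 - j0.03204 V
  V2 = 8.39·(cos(-107.9°) + j·sin(-107.9°)) = -2.579 - j7.984 V
  V3 = 6.7·(cos(60.0°) + j·sin(60.0°)) = 3.35 + j5.802 V
  V4 = 220·(cos(60.0°) + j·sin(60.0°)) = 110 + j190.5 V
Step 2 — Sum components: V_total = 101.6 + j188.3 V.
Step 3 — Convert to polar: |V_total| = 214 V, ∠V_total = 61.7°.

V_total = 214∠61.7° V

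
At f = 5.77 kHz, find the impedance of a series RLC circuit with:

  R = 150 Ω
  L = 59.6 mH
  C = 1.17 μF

Step 1 — Angular frequency: ω = 2π·f = 2π·5770 = 3.625e+04 rad/s.
Step 2 — Component impedances:
  R: Z = R = 150 Ω
  L: Z = jωL = j·3.625e+04·0.0596 = 0 + j2161 Ω
  C: Z = 1/(jωC) = -j/(ω·C) = 0 - j23.58 Ω
Step 3 — Series combination: Z_total = R + L + C = 150 + j2137 Ω = 2142∠86.0° Ω.

Z = 150 + j2137 Ω = 2142∠86.0° Ω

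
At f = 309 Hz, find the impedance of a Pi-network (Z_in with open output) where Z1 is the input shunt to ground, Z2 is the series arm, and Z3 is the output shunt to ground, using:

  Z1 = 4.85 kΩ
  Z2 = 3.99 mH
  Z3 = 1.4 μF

Step 1 — Angular frequency: ω = 2π·f = 2π·309 = 1942 rad/s.
Step 2 — Component impedances:
  Z1: Z = R = 4850 Ω
  Z2: Z = jωL = j·1942·0.00399 = 0 + j7.747 Ω
  Z3: Z = 1/(jωC) = -j/(ω·C) = 0 - j367.9 Ω
Step 3 — With open output, the series arm Z2 and the output shunt Z3 appear in series to ground: Z2 + Z3 = 0 - j360.2 Ω.
Step 4 — Parallel with input shunt Z1: Z_in = Z1 || (Z2 + Z3) = 26.6 - j358.2 Ω = 359.2∠-85.8° Ω.

Z = 26.6 - j358.2 Ω = 359.2∠-85.8° Ω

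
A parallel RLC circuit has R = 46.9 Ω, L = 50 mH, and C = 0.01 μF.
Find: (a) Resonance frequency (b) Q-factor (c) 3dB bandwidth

Step 1 — Resonance: ω₀ = 1/√(LC) = 1/√(0.05·1e-08) = 4.472e+04 rad/s.
Step 2 — f₀ = ω₀/(2π) = 7118 Hz.
Step 3 — Parallel Q: Q = R/(ω₀L) = 46.9/(4.472e+04·0.05) = 0.02097.
Step 4 — Bandwidth: Δω = ω₀/Q = 2.132e+06 rad/s; BW = Δω/(2π) = 3.393e+05 Hz.

(a) f₀ = 7118 Hz  (b) Q = 0.02097  (c) BW = 3.393e+05 Hz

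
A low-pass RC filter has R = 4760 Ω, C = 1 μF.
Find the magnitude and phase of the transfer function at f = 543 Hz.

Step 1 — Angular frequency: ω = 2π·543 = 3412 rad/s.
Step 2 — Transfer function: H(jω) = 1/(1 + jωRC).
Step 3 — Denominator: 1 + jωRC = 1 + j·3412·4760·1e-06 = 1 + j16.24.
Step 4 — H = 0.003777 - j0.06134.
Step 5 — Magnitude: |H| = 0.06146 (-24.2 dB); phase: φ = -86.5°.

|H| = 0.06146 (-24.2 dB), φ = -86.5°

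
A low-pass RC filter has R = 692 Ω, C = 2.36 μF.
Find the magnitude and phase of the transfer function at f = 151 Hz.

Step 1 — Angular frequency: ω = 2π·151 = 948.8 rad/s.
Step 2 — Transfer function: H(jω) = 1/(1 + jωRC).
Step 3 — Denominator: 1 + jωRC = 1 + j·948.8·692·2.36e-06 = 1 + j1.549.
Step 4 — H = 0.2941 - j0.4556.
Step 5 — Magnitude: |H| = 0.5423 (-5.3 dB); phase: φ = -57.2°.

|H| = 0.5423 (-5.3 dB), φ = -57.2°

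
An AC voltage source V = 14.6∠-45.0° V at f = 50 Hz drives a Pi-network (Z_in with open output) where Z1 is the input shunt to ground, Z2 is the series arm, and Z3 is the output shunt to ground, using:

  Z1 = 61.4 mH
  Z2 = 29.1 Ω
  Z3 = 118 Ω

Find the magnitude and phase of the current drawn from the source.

Step 1 — Angular frequency: ω = 2π·f = 2π·50 = 314.2 rad/s.
Step 2 — Component impedances:
  Z1: Z = jωL = j·314.2·0.0614 = 0 + j19.29 Ω
  Z2: Z = R = 29.1 Ω
  Z3: Z = R = 118 Ω
Step 3 — With open output, the series arm Z2 and the output shunt Z3 appear in series to ground: Z2 + Z3 = 147.1 Ω.
Step 4 — Parallel with input shunt Z1: Z_in = Z1 || (Z2 + Z3) = 2.487 + j18.96 Ω = 19.13∠82.5° Ω.
Step 5 — Source phasor: V = 14.6∠-45.0° V = 10.32 - j10.32 V.
Step 6 — Ohm's law: I = V / Z_total = (10.32 - j10.32) / (2.487 + j18.96) = -0.465 - j0.6054 A.
Step 7 — Convert to polar: |I| = 0.7634 A, ∠I = -127.5°.

I = 0.7634∠-127.5° A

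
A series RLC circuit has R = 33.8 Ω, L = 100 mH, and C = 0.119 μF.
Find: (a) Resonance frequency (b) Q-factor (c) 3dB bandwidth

Step 1 — Resonance: ω₀ = 1/√(LC) = 1/√(0.1·1.19e-07) = 9167 rad/s.
Step 2 — f₀ = ω₀/(2π) = 1459 Hz.
Step 3 — Series Q: Q = ω₀L/R = 9167·0.1/33.8 = 27.12.
Step 4 — Bandwidth: Δω = ω₀/Q = 338 rad/s; BW = Δω/(2π) = 53.79 Hz.

(a) f₀ = 1459 Hz  (b) Q = 27.12  (c) BW = 53.79 Hz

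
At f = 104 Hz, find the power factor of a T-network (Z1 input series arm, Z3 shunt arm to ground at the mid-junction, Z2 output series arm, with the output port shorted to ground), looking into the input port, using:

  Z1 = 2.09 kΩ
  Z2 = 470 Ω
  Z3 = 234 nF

Step 1 — Angular frequency: ω = 2π·f = 2π·104 = 653.5 rad/s.
Step 2 — Component impedances:
  Z1: Z = R = 2090 Ω
  Z2: Z = R = 470 Ω
  Z3: Z = 1/(jωC) = -j/(ω·C) = 0 - j6540 Ω
Step 3 — With the output port shorted to ground, the output series arm Z2 runs from the junction to ground; the shunt arm Z3 also runs from the junction to ground. They appear in parallel: Z3 || Z2 = 467.6 - j33.6 Ω.
Step 4 — Series with input arm Z1: Z_in = Z1 + (Z3 || Z2) = 2558 - j33.6 Ω = 2558∠-0.8° Ω.
Step 5 — Power factor: PF = cos(φ) = Re(Z)/|Z| = 2557.6/2557.8 = 0.9999.
Step 6 — Type: Im(Z) = -33.6 ⇒ leading (phase φ = -0.8°).

PF = 0.9999 (leading, φ = -0.8°)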